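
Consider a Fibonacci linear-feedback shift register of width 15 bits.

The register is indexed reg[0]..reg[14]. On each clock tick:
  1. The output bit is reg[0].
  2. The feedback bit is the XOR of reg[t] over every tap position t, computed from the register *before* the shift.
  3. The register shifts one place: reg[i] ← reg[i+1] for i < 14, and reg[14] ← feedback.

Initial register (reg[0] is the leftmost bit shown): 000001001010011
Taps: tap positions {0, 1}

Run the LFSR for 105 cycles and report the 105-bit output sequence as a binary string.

step | reg (before) | out | fb
   0 | 000001001010011 | 0 | 0
   1 | 000010010100110 | 0 | 0
   2 | 000100101001100 | 0 | 0
   3 | 001001010011000 | 0 | 0
   4 | 010010100110000 | 0 | 1
   5 | 100101001100001 | 1 | 1
   6 | 001010011000011 | 0 | 0
   7 | 010100110000110 | 0 | 1
   8 | 101001100001101 | 1 | 1
   9 | 010011000011011 | 0 | 1
  10 | 100110000110111 | 1 | 1
  11 | 001100001101111 | 0 | 0
  12 | 011000011011110 | 0 | 1
  13 | 110000110111101 | 1 | 0
  14 | 100001101111010 | 1 | 1
  15 | 000011011110101 | 0 | 0
  16 | 000110111101010 | 0 | 0
  17 | 001101111010100 | 0 | 0
  18 | 011011110101000 | 0 | 1
  19 | 110111101010001 | 1 | 0
  20 | 101111010100010 | 1 | 1
  21 | 011110101000101 | 0 | 1
  22 | 111101010001011 | 1 | 0
  23 | 111010100010110 | 1 | 0
  24 | 110101000101100 | 1 | 0
  25 | 101010001011000 | 1 | 1
  26 | 010100010110001 | 0 | 1
  27 | 101000101100011 | 1 | 1
  28 | 010001011000111 | 0 | 1
  29 | 100010110001111 | 1 | 1
  30 | 000101100011111 | 0 | 0
  31 | 001011000111110 | 0 | 0
  32 | 010110001111100 | 0 | 1
  33 | 101100011111001 | 1 | 1
  34 | 011000111110011 | 0 | 1
  35 | 110001111100111 | 1 | 0
  36 | 100011111001110 | 1 | 1
  37 | 000111110011101 | 0 | 0
  38 | 001111100111010 | 0 | 0
  39 | 011111001110100 | 0 | 1
  40 | 111110011101001 | 1 | 0
  41 | 111100111010010 | 1 | 0
  42 | 111001110100100 | 1 | 0
  43 | 110011101001000 | 1 | 0
  44 | 100111010010000 | 1 | 1
  45 | 001110100100001 | 0 | 0
  46 | 011101001000010 | 0 | 1
  47 | 111010010000101 | 1 | 0
  48 | 110100100001010 | 1 | 0
  49 | 101001000010100 | 1 | 1
  50 | 010010000101001 | 0 | 1
  51 | 100100001010011 | 1 | 1
  52 | 001000010100111 | 0 | 0
  53 | 010000101001110 | 0 | 1
  54 | 100001010011101 | 1 | 1
  55 | 000010100111011 | 0 | 0
  56 | 000101001110110 | 0 | 0
  57 | 001010011101100 | 0 | 0
  58 | 010100111011000 | 0 | 1
  59 | 101001110110001 | 1 | 1
  60 | 010011101100011 | 0 | 1
  61 | 100111011000111 | 1 | 1
  62 | 001110110001111 | 0 | 0
  63 | 011101100011110 | 0 | 1
  64 | 111011000111101 | 1 | 0
  65 | 110110001111010 | 1 | 0
  66 | 101100011110100 | 1 | 1
  67 | 011000111101001 | 0 | 1
  68 | 110001111010011 | 1 | 0
  69 | 100011110100110 | 1 | 1
  70 | 000111101001101 | 0 | 0
  71 | 001111010011010 | 0 | 0
  72 | 011110100110100 | 0 | 1
  73 | 111101001101001 | 1 | 0
  74 | 111010011010010 | 1 | 0
  75 | 110100110100100 | 1 | 0
  76 | 101001101001000 | 1 | 1
  77 | 010011010010001 | 0 | 1
  78 | 100110100100011 | 1 | 1
  79 | 001101001000111 | 0 | 0
  80 | 011010010001110 | 0 | 1
  81 | 110100100011101 | 1 | 0
  82 | 101001000111010 | 1 | 1
  83 | 010010001110101 | 0 | 1
  84 | 100100011101011 | 1 | 1
  85 | 001000111010111 | 0 | 0
  86 | 010001110101110 | 0 | 1
  87 | 100011101011101 | 1 | 1
  88 | 000111010111011 | 0 | 0
  89 | 001110101110110 | 0 | 0
  90 | 011101011101100 | 0 | 1
  91 | 111010111011001 | 1 | 0
  92 | 110101110110010 | 1 | 0
  93 | 101011101100100 | 1 | 1
  94 | 010111011001001 | 0 | 1
  95 | 101110110010011 | 1 | 1
  96 | 011101100100111 | 0 | 1
  97 | 111011001001111 | 1 | 0
  98 | 110110010011110 | 1 | 0
  99 | 101100100111100 | 1 | 1
 100 | 011001001111001 | 0 | 1
 101 | 110010011110011 | 1 | 0
 102 | 100100111100110 | 1 | 1
 103 | 001001111001101 | 0 | 0
 104 | 010011110011010 | 0 | 1

000001001010011000011011110101000101100011111001110100100001010011101100011110100110100100011101011101100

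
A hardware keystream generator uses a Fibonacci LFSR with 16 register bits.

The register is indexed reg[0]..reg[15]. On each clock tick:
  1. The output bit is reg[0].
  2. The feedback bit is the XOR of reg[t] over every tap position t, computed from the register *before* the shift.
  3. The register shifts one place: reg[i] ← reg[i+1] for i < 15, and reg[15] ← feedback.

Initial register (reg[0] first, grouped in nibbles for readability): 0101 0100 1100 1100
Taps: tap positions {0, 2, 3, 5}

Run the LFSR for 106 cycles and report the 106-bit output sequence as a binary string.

step | reg (before) | out | fb
   0 | 0101010011001100 | 0 | 0
   1 | 1010100110011000 | 1 | 0
   2 | 0101001100110000 | 0 | 1
   3 | 1010011001100001 | 1 | 1
   4 | 0100110011000011 | 0 | 1
   5 | 1001100110000111 | 1 | 0
   6 | 0011001100001110 | 0 | 0
   7 | 0110011000011100 | 0 | 0
   8 | 1100110000111000 | 1 | 0
   9 | 1001100001110000 | 1 | 0
  10 | 0011000011100000 | 0 | 0
  11 | 0110000111000000 | 0 | 1
  12 | 1100001110000001 | 1 | 1
  13 | 1000011100000011 | 1 | 0
  14 | 0000111000000110 | 0 | 1
  15 | 0001110000001101 | 0 | 0
  16 | 0011100000011010 | 0 | 0
  17 | 0111000000110100 | 0 | 0
  18 | 1110000001101000 | 1 | 0
  19 | 1100000011010000 | 1 | 1
  20 | 1000000110100001 | 1 | 1
  21 | 0000001101000011 | 0 | 0
  22 | 0000011010000110 | 0 | 1
  23 | 0000110100001101 | 0 | 1
  24 | 0001101000011011 | 0 | 1
  25 | 0011010000110111 | 0 | 1
  26 | 0110100001101111 | 0 | 1
  27 | 1101000011011111 | 1 | 0
  28 | 1010000110111110 | 1 | 0
  29 | 0100001101111100 | 0 | 0
  30 | 1000011011111000 | 1 | 0
  31 | 0000110111110000 | 0 | 1
  32 | 0001101111100001 | 0 | 1
  33 | 0011011111000011 | 0 | 1
  34 | 0110111110000111 | 0 | 0
  35 | 1101111100001110 | 1 | 1
  36 | 1011111000011101 | 1 | 0
  37 | 0111110000111010 | 0 | 1
  38 | 1111100001110101 | 1 | 1
  39 | 1111000011101011 | 1 | 1
  40 | 1110000111010111 | 1 | 0
  41 | 1100001110101110 | 1 | 1
  42 | 1000011101011101 | 1 | 0
  43 | 0000111010111010 | 0 | 1
  44 | 0001110101110101 | 0 | 0
  45 | 0011101011101010 | 0 | 0
  46 | 0111010111010100 | 0 | 1
  47 | 1110101110101001 | 1 | 0
  48 | 1101011101010010 | 1 | 1
  49 | 1010111010100101 | 1 | 1
  50 | 0101110101001011 | 0 | 0
  51 | 1011101010010110 | 1 | 1
  52 | 0111010100101101 | 0 | 1
  53 | 1110101001011011 | 1 | 0
  54 | 1101010010110110 | 1 | 1
  55 | 1010100101101101 | 1 | 0
  56 | 0101001011011010 | 0 | 1
  57 | 1010010110110101 | 1 | 1
  58 | 0100101101101011 | 0 | 0
  59 | 1001011011010110 | 1 | 1
  60 | 0010110110101101 | 0 | 0
  61 | 0101101101011010 | 0 | 1
  62 | 1011011010110101 | 1 | 0
  63 | 0110110101101010 | 0 | 0
  64 | 1101101011010100 | 1 | 0
  65 | 1011010110101000 | 1 | 0
  66 | 0110101101010000 | 0 | 1
  67 | 1101011010100001 | 1 | 1
  68 | 1010110101000011 | 1 | 1
  69 | 0101101010000111 | 0 | 1
  70 | 1011010100001111 | 1 | 0
  71 | 0110101000011110 | 0 | 1
  72 | 1101010000111101 | 1 | 1
  73 | 1010100001111011 | 1 | 0
  74 | 0101000011110110 | 0 | 1
  75 | 1010000111101101 | 1 | 0
  76 | 0100001111011010 | 0 | 0
  77 | 1000011110110100 | 1 | 0
  78 | 0000111101101000 | 0 | 1
  79 | 0001111011010001 | 0 | 0
  80 | 0011110110100010 | 0 | 1
  81 | 0111101101000101 | 0 | 0
  82 | 1111011010001010 | 1 | 0
  83 | 1110110100010100 | 1 | 1
  84 | 1101101000101001 | 1 | 0
  85 | 1011010001010010 | 1 | 0
  86 | 0110100010100100 | 0 | 1
  87 | 1101000101001001 | 1 | 0
  88 | 1010001010010010 | 1 | 0
  89 | 0100010100100100 | 0 | 1
  90 | 1000101001001001 | 1 | 1
  91 | 0001010010010011 | 0 | 0
  92 | 0010100100100110 | 0 | 1
  93 | 0101001001001101 | 0 | 1
  94 | 1010010010011011 | 1 | 1
  95 | 0100100100110111 | 0 | 0
  96 | 1001001001101110 | 1 | 0
  97 | 0010010011011100 | 0 | 0
  98 | 0100100110111000 | 0 | 0
  99 | 1001001101110000 | 1 | 0
 100 | 0010011011100000 | 0 | 0
 101 | 0100110111000000 | 0 | 1
 102 | 1001101110000001 | 1 | 0
 103 | 0011011100000010 | 0 | 1
 104 | 0110111000000101 | 0 | 0
 105 | 1101110000001010 | 1 | 1

0101010011001100001110000001101000011011111000011101011101010010110110101101010000111101101000101001001001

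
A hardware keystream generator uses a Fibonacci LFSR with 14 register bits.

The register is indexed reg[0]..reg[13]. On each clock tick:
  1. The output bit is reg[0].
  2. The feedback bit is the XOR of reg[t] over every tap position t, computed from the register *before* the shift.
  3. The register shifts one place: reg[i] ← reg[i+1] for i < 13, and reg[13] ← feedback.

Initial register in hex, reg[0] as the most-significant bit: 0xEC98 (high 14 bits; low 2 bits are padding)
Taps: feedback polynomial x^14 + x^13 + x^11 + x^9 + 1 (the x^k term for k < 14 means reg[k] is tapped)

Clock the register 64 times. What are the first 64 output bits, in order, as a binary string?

1110110010011000010100110001001011111000111000001010001101011101

k : reg_k → out_k, fb_k
0: 11101100100110 → 1, fb=0
1: 11011001001100 → 1, fb=0
2: 10110010011000 → 1, fb=0
3: 01100100110000 → 0, fb=1
4: 11001001100001 → 1, fb=0
5: 10010011000010 → 1, fb=1
6: 00100110000101 → 0, fb=0
7: 01001100001010 → 0, fb=0
8: 10011000010100 → 1, fb=1
9: 00110000101001 → 0, fb=1
10: 01100001010011 → 0, fb=0
11: 11000010100110 → 1, fb=0
12: 10000101001100 → 1, fb=0
13: 00001010011000 → 0, fb=1
14: 00010100110001 → 0, fb=0
15: 00101001100010 → 0, fb=0
16: 01010011000100 → 0, fb=1
17: 10100110001001 → 1, fb=0
18: 01001100010010 → 0, fb=1
19: 10011000100101 → 1, fb=1
20: 00110001001011 → 0, fb=1
21: 01100010010111 → 0, fb=1
22: 11000100101111 → 1, fb=1
23: 10001001011111 → 1, fb=0
24: 00010010111110 → 0, fb=0
25: 00100101111100 → 0, fb=0
26: 01001011111000 → 0, fb=1
27: 10010111110001 → 1, fb=1
28: 00101111100011 → 0, fb=1
29: 01011111000111 → 0, fb=0
30: 10111110001110 → 1, fb=0
31: 01111100011100 → 0, fb=0
32: 11111000111000 → 1, fb=0
33: 11110001110000 → 1, fb=0
34: 11100011100000 → 1, fb=1
35: 11000111000001 → 1, fb=0
36: 10001110000010 → 1, fb=1
37: 00011100000101 → 0, fb=0
38: 00111000001010 → 0, fb=0
39: 01110000010100 → 0, fb=0
40: 11100000101000 → 1, fb=1
41: 11000001010001 → 1, fb=1
42: 10000010100011 → 1, fb=0
43: 00000101000110 → 0, fb=1
44: 00001010001101 → 0, fb=0
45: 00010100011010 → 0, fb=1
46: 00101000110101 → 0, fb=1
47: 01010001101011 → 0, fb=1
48: 10100011010111 → 1, fb=0
49: 01000110101110 → 0, fb=1
50: 10001101011101 → 1, fb=0
51: 00011010111010 → 0, fb=1
52: 00110101110101 → 0, fb=1
53: 01101011101011 → 0, fb=1
54: 11010111010111 → 1, fb=0
55: 10101110101110 → 1, fb=0
56: 01011101011100 → 0, fb=0
57: 10111010111000 → 1, fb=0
58: 01110101110000 → 0, fb=1
59: 11101011100001 → 1, fb=0
60: 11010111000010 → 1, fb=1
61: 10101110000101 → 1, fb=1
62: 01011100001011 → 0, fb=1
63: 10111000010111 → 1, fb=0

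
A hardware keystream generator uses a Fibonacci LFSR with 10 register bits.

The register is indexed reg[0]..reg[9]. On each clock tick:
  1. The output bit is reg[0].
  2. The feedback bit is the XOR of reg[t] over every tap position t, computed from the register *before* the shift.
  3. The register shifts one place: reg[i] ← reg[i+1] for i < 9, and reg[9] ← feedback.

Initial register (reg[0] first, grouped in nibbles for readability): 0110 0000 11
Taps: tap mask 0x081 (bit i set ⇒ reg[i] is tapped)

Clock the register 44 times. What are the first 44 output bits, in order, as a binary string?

01100000110000000011011011010111010111100001

step | reg (before) | out | fb
   0 | 0110000011 | 0 | 0
   1 | 1100000110 | 1 | 0
   2 | 1000001100 | 1 | 0
   3 | 0000011000 | 0 | 0
   4 | 0000110000 | 0 | 0
   5 | 0001100000 | 0 | 0
   6 | 0011000000 | 0 | 0
   7 | 0110000000 | 0 | 0
   8 | 1100000000 | 1 | 1
   9 | 1000000001 | 1 | 1
  10 | 0000000011 | 0 | 0
  11 | 0000000110 | 0 | 1
  12 | 0000001101 | 0 | 1
  13 | 0000011011 | 0 | 0
  14 | 0000110110 | 0 | 1
  15 | 0001101101 | 0 | 1
  16 | 0011011011 | 0 | 0
  17 | 0110110110 | 0 | 1
  18 | 1101101101 | 1 | 0
  19 | 1011011010 | 1 | 1
  20 | 0110110101 | 0 | 1
  21 | 1101101011 | 1 | 1
  22 | 1011010111 | 1 | 0
  23 | 0110101110 | 0 | 1
  24 | 1101011101 | 1 | 0
  25 | 1010111010 | 1 | 1
  26 | 0101110101 | 0 | 1
  27 | 1011101011 | 1 | 1
  28 | 0111010111 | 0 | 1
  29 | 1110101111 | 1 | 0
  30 | 1101011110 | 1 | 0
  31 | 1010111100 | 1 | 0
  32 | 0101111000 | 0 | 0
  33 | 1011110000 | 1 | 1
  34 | 0111100001 | 0 | 0
  35 | 1111000010 | 1 | 1
  36 | 1110000101 | 1 | 0
  37 | 1100001010 | 1 | 1
  38 | 1000010101 | 1 | 0
  39 | 0000101010 | 0 | 0
  40 | 0001010100 | 0 | 1
  41 | 0010101001 | 0 | 0
  42 | 0101010010 | 0 | 0
  43 | 1010100100 | 1 | 0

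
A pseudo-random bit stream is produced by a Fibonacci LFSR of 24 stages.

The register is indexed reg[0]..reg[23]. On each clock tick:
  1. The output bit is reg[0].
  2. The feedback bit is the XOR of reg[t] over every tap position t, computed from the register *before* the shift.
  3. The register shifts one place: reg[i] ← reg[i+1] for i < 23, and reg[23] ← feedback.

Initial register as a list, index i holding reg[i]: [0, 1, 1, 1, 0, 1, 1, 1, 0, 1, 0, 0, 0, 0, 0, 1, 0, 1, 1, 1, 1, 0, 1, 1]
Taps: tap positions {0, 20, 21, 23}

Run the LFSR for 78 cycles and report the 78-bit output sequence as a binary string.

tick  register→output (feedback)
  0  011101110100000101111011→0 (0)
  1  111011101000001011110110→1 (0)
  2  110111010000010111101100→1 (1)
  3  101110100000101111011001→1 (1)
  4  011101000001011110110011→0 (1)
  5  111010000010111101100111→1 (1)
  6  110100000101111011001111→1 (0)
  7  101000001011110110011110→1 (1)
  8  010000010111101100111101→0 (1)
  9  100000101111011001111011→1 (1)
 10  000001011110110011110111→0 (0)
 11  000010111101100111101110→0 (0)
 12  000101111011001111011100→0 (0)
 13  001011110110011110111000→0 (1)
 14  010111101100111101110001→0 (1)
 15  101111011001111011100011→1 (0)
 16  011110110011110111000110→0 (1)
 17  111101100111101110001101→1 (0)
 18  111011001111011100011010→1 (0)
 19  110110011110111000110100→1 (0)
 20  101100111101110001101000→1 (0)
 21  011001111011100011010000→0 (0)
 22  110011110111000110100000→1 (1)
 23  100111101110001101000001→1 (0)
 24  001111011100011010000010→0 (0)
 25  011110111000110100000100→0 (1)
 26  111101110001101000001001→1 (1)
 27  111011100011010000010011→1 (0)
 28  110111000110100000100110→1 (0)
 29  101110001101000001001100→1 (1)
 30  011100011010000010011001→0 (0)
 31  111000110100000100110010→1 (1)
 32  110001101000001001100101→1 (1)
 33  100011010000010011001011→1 (1)
 34  000110100000100110010111→0 (0)
 35  001101000001001100101110→0 (0)
 36  011010000010011001011100→0 (0)
 37  110100000100110010111000→1 (0)
 38  101000001001100101110000→1 (1)
 39  010000010011001011100001→0 (1)
 40  100000100110010111000011→1 (0)
 41  000001001100101110000110→0 (1)
 42  000010011001011100001101→0 (1)
 43  000100110010111000011011→0 (0)
 44  001001100101110000110110→0 (1)
 45  010011001011100001101101→0 (1)
 46  100110010111000011011011→1 (1)
 47  001100101110000110110111→0 (0)
 48  011001011100001101101110→0 (0)
 49  110010111000011011011100→1 (1)
 50  100101110000110110111001→1 (1)
 51  001011100001101101110011→0 (1)
 52  010111000011011011100111→0 (0)
 53  101110000110110111001110→1 (1)
 54  011100001101101110011101→0 (1)
 55  111000011011011100111011→1 (1)
 56  110000110110111001110111→1 (1)
 57  100001101101110011101111→1 (0)
 58  000011011011100111011110→0 (0)
 59  000110110111001110111100→0 (0)
 60  001101101110011101111000→0 (1)
 61  011011011100111011110001→0 (1)
 62  110110111001110111100011→1 (0)
 63  101101110011101111000110→1 (0)
 64  011011100111011110001100→0 (0)
 65  110111001110111100011000→1 (0)
 66  101110011101111000110000→1 (1)
 67  011100111011110001100001→0 (1)
 68  111001110111100011000011→1 (0)
 69  110011101111000110000110→1 (0)
 70  100111011110001100001100→1 (1)
 71  001110111100011000011001→0 (0)
 72  011101111000110000110010→0 (0)
 73  111011110001100001100100→1 (0)
 74  110111100011000011001000→1 (0)
 75  101111000110000110010000→1 (1)
 76  011110001100001100100001→0 (1)
 77  111100011000011001000011→1 (0)

011101110100000101111011001111011100011010000010011001011100001101101110011101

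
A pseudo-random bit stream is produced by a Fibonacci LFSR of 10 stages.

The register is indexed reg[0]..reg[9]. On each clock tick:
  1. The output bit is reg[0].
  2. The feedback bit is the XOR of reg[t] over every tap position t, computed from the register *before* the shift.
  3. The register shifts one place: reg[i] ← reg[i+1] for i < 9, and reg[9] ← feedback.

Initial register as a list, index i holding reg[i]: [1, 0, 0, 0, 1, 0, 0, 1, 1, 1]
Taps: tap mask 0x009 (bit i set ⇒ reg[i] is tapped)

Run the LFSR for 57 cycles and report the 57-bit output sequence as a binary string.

step | reg (before) | out | fb
   0 | 1000100111 | 1 | 1
   1 | 0001001111 | 0 | 1
   2 | 0010011111 | 0 | 0
   3 | 0100111110 | 0 | 0
   4 | 1001111100 | 1 | 0
   5 | 0011111000 | 0 | 1
   6 | 0111110001 | 0 | 1
   7 | 1111100011 | 1 | 0
   8 | 1111000110 | 1 | 0
   9 | 1110001100 | 1 | 1
  10 | 1100011001 | 1 | 1
  11 | 1000110011 | 1 | 1
  12 | 0001100111 | 0 | 1
  13 | 0011001111 | 0 | 1
  14 | 0110011111 | 0 | 0
  15 | 1100111110 | 1 | 1
  16 | 1001111101 | 1 | 0
  17 | 0011111010 | 0 | 1
  18 | 0111110101 | 0 | 1
  19 | 1111101011 | 1 | 0
  20 | 1111010110 | 1 | 0
  21 | 1110101100 | 1 | 1
  22 | 1101011001 | 1 | 0
  23 | 1010110010 | 1 | 1
  24 | 0101100101 | 0 | 1
  25 | 1011001011 | 1 | 0
  26 | 0110010110 | 0 | 0
  27 | 1100101100 | 1 | 1
  28 | 1001011001 | 1 | 0
  29 | 0010110010 | 0 | 0
  30 | 0101100100 | 0 | 1
  31 | 1011001001 | 1 | 0
  32 | 0110010010 | 0 | 0
  33 | 1100100100 | 1 | 1
  34 | 1001001001 | 1 | 0
  35 | 0010010010 | 0 | 0
  36 | 0100100100 | 0 | 0
  37 | 1001001000 | 1 | 0
  38 | 0010010000 | 0 | 0
  39 | 0100100000 | 0 | 0
  40 | 1001000000 | 1 | 0
  41 | 0010000000 | 0 | 0
  42 | 0100000000 | 0 | 0
  43 | 1000000000 | 1 | 1
  44 | 0000000001 | 0 | 0
  45 | 0000000010 | 0 | 0
  46 | 0000000100 | 0 | 0
  47 | 0000001000 | 0 | 0
  48 | 0000010000 | 0 | 0
  49 | 0000100000 | 0 | 0
  50 | 0001000000 | 0 | 1
  51 | 0010000001 | 0 | 0
  52 | 0100000010 | 0 | 0
  53 | 1000000100 | 1 | 1
  54 | 0000001001 | 0 | 0
  55 | 0000010010 | 0 | 0
  56 | 0000100100 | 0 | 0

100010011111000110011111010110010110010010010000000001000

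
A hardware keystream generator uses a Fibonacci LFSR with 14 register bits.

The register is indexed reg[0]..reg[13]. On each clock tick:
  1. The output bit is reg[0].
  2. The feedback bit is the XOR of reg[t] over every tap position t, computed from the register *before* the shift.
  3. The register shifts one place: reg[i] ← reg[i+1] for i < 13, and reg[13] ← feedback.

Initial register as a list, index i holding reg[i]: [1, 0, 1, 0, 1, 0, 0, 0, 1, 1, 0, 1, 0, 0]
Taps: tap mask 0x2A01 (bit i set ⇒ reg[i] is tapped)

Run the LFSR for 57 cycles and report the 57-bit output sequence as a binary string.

101010001101001110001011101110001010101101100110011000110

k : reg_k → out_k, fb_k
0: 10101000110100 → 1, fb=1
1: 01010001101001 → 0, fb=1
2: 10100011010011 → 1, fb=1
3: 01000110100111 → 0, fb=0
4: 10001101001110 → 1, fb=0
5: 00011010011100 → 0, fb=0
6: 00110100111000 → 0, fb=1
7: 01101001110001 → 0, fb=0
8: 11010011100010 → 1, fb=1
9: 10100111000101 → 1, fb=1
10: 01001110001011 → 0, fb=1
11: 10011100010111 → 1, fb=0
12: 00111000101110 → 0, fb=1
13: 01110001011101 → 0, fb=1
14: 11100010111011 → 1, fb=1
15: 11000101110111 → 1, fb=0
16: 10001011101110 → 1, fb=0
17: 00010111011100 → 0, fb=0
18: 00101110111000 → 0, fb=1
19: 01011101110001 → 0, fb=0
20: 10111011100010 → 1, fb=1
21: 01110111000101 → 0, fb=0
22: 11101110001010 → 1, fb=1
23: 11011100010101 → 1, fb=0
24: 10111000101010 → 1, fb=1
25: 01110001010101 → 0, fb=1
26: 11100010101011 → 1, fb=0
27: 11000101010110 → 1, fb=1
28: 10001010101101 → 1, fb=1
29: 00010101011011 → 0, fb=0
30: 00101010110110 → 0, fb=0
31: 01010101101100 → 0, fb=1
32: 10101011011001 → 1, fb=1
33: 01010110110011 → 0, fb=0
34: 10101101100110 → 1, fb=0
35: 01011011001100 → 0, fb=1
36: 10110110011001 → 1, fb=1
37: 01101100110011 → 0, fb=0
38: 11011001100110 → 1, fb=0
39: 10110011001100 → 1, fb=0
40: 01100110011000 → 0, fb=1
41: 11001100110001 → 1, fb=1
42: 10011001100011 → 1, fb=0
43: 00110011000110 → 0, fb=1
44: 01100110001101 → 0, fb=0
45: 11001100011010 → 1, fb=0
46: 10011000110100 → 1, fb=1
47: 00110001101001 → 0, fb=1
48: 01100011010011 → 0, fb=0
49: 11000110100110 → 1, fb=0
50: 10001101001100 → 1, fb=0
51: 00011010011000 → 0, fb=1
52: 00110100110001 → 0, fb=0
53: 01101001100010 → 0, fb=0
54: 11010011000100 → 1, fb=0
55: 10100110001000 → 1, fb=1
56: 01001100010001 → 0, fb=0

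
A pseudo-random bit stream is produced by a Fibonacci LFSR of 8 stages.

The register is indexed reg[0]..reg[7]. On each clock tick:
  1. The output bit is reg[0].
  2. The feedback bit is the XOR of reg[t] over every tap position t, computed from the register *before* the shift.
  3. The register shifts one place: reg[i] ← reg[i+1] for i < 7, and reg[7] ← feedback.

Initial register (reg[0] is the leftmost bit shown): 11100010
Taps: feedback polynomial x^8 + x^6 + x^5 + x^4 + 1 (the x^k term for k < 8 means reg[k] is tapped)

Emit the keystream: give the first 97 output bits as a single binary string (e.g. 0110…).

tick  register→output (feedback)
  0  11100010→1 (0)
  1  11000100→1 (0)
  2  10001000→1 (0)
  3  00010000→0 (0)
  4  00100000→0 (0)
  5  01000000→0 (0)
  6  10000000→1 (1)
  7  00000001→0 (0)
  8  00000010→0 (1)
  9  00000101→0 (1)
 10  00001011→0 (0)
 11  00010110→0 (0)
 12  00101100→0 (0)
 13  01011000→0 (1)
 14  10110001→1 (1)
 15  01100011→0 (1)
 16  11000111→1 (1)
 17  10001111→1 (0)
 18  00011110→0 (1)
 19  00111101→0 (0)
 20  01111010→0 (0)
 21  11110100→1 (0)
 22  11101000→1 (0)
 23  11010000→1 (1)
 24  10100001→1 (1)
 25  01000011→0 (1)
 26  10000111→1 (1)
 27  00001111→0 (1)
 28  00011111→0 (1)
 29  00111111→0 (1)
 30  01111111→0 (1)
 31  11111111→1 (0)
 32  11111110→1 (0)
 33  11111100→1 (1)
 34  11111001→1 (0)
 35  11110010→1 (0)
 36  11100100→1 (0)
 37  11001000→1 (0)
 38  10010000→1 (1)
 39  00100001→0 (0)
 40  01000010→0 (1)
 41  10000101→1 (0)
 42  00001010→0 (0)
 43  00010100→0 (1)
 44  00101001→0 (1)
 45  01010011→0 (1)
 46  10100111→1 (1)
 47  01001111→0 (1)
 48  10011111→1 (0)
 49  00111110→0 (1)
 50  01111101→0 (0)
 51  11111010→1 (1)
 52  11110101→1 (0)
 53  11101010→1 (1)
 54  11010101→1 (0)
 55  10101010→1 (1)
 56  01010101→0 (1)
 57  10101011→1 (1)
 58  01010111→0 (0)
 59  10101110→1 (0)
 60  01011100→0 (0)
 61  10111000→1 (0)
 62  01110000→0 (0)
 63  11100000→1 (1)
 64  11000001→1 (1)
 65  10000011→1 (0)
 66  00000110→0 (0)
 67  00001100→0 (0)
 68  00011000→0 (1)
 69  00110001→0 (0)
 70  01100010→0 (1)
 71  11000101→1 (0)
 72  10001010→1 (1)
 73  00010101→0 (1)
 74  00101011→0 (0)
 75  01010110→0 (0)
 76  10101100→1 (1)
 77  01011001→0 (1)
 78  10110011→1 (0)
 79  01100110→0 (0)
 80  11001100→1 (1)
 81  10011001→1 (0)
 82  00110010→0 (1)
 83  01100101→0 (1)
 84  11001011→1 (1)
 85  10010111→1 (1)
 86  00101111→0 (1)
 87  01011111→0 (1)
 88  10111111→1 (0)
 89  01111110→0 (1)
 90  11111101→1 (1)
 91  11111011→1 (1)
 92  11110111→1 (1)
 93  11101111→1 (0)
 94  11011110→1 (0)
 95  10111100→1 (1)
 96  01111001→0 (1)

1110001000000010110001111010000111111110010000101001111101010101110000011000101011001100101111110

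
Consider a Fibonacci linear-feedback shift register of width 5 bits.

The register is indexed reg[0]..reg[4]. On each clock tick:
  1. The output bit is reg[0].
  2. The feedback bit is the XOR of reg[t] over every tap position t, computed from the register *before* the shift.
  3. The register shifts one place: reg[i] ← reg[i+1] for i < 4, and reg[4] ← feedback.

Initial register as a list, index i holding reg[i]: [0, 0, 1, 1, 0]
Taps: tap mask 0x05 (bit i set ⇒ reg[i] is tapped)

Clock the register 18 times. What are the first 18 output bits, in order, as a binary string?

k : reg_k → out_k, fb_k
0: 00110 → 0, fb=1
1: 01101 → 0, fb=1
2: 11011 → 1, fb=1
3: 10111 → 1, fb=0
4: 01110 → 0, fb=1
5: 11101 → 1, fb=0
6: 11010 → 1, fb=1
7: 10101 → 1, fb=0
8: 01010 → 0, fb=0
9: 10100 → 1, fb=0
10: 01000 → 0, fb=0
11: 10000 → 1, fb=1
12: 00001 → 0, fb=0
13: 00010 → 0, fb=0
14: 00100 → 0, fb=1
15: 01001 → 0, fb=0
16: 10010 → 1, fb=1
17: 00101 → 0, fb=1

001101110101000010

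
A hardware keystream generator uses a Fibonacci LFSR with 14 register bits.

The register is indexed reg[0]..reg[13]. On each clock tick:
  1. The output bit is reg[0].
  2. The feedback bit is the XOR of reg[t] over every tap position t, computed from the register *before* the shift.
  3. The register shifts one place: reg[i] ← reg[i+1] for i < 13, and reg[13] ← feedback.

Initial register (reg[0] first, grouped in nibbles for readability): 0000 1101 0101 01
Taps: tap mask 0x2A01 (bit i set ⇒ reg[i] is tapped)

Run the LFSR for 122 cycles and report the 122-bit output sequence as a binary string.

step | reg (before) | out | fb
   0 | 00001101010101 | 0 | 1
   1 | 00011010101011 | 0 | 1
   2 | 00110101010111 | 0 | 1
   3 | 01101010101111 | 0 | 0
   4 | 11010101011110 | 1 | 1
   5 | 10101010111101 | 1 | 0
   6 | 01010101111010 | 0 | 1
   7 | 10101011110101 | 1 | 0
   8 | 01010111101010 | 0 | 0
   9 | 10101111010100 | 1 | 1
  10 | 01011110101001 | 0 | 1
  11 | 10111101010011 | 1 | 1
  12 | 01111010100111 | 0 | 0
  13 | 11110101001110 | 1 | 0
  14 | 11101010011100 | 1 | 1
  15 | 11010100111001 | 1 | 1
  16 | 10101001110011 | 1 | 1
  17 | 01010011100111 | 0 | 0
  18 | 10100111001110 | 1 | 0
  19 | 01001110011100 | 0 | 0
  20 | 10011100111000 | 1 | 0
  21 | 00111001110000 | 0 | 1
  22 | 01110011100001 | 0 | 1
  23 | 11100111000011 | 1 | 0
  24 | 11001110000110 | 1 | 0
  25 | 10011100001100 | 1 | 0
  26 | 00111000011000 | 0 | 1
  27 | 01110000110001 | 0 | 0
  28 | 11100001100010 | 1 | 1
  29 | 11000011000101 | 1 | 1
  30 | 10000110001011 | 1 | 0
  31 | 00001100010110 | 0 | 0
  32 | 00011000101100 | 0 | 1
  33 | 00110001011001 | 0 | 0
  34 | 01100010110010 | 0 | 1
  35 | 11000101100101 | 1 | 1
  36 | 10001011001011 | 1 | 0
  37 | 00010110010110 | 0 | 0
  38 | 00101100101100 | 0 | 1
  39 | 01011001011001 | 0 | 0
  40 | 10110010110010 | 1 | 0
  41 | 01100101100100 | 0 | 1
  42 | 11001011001001 | 1 | 0
  43 | 10010110010010 | 1 | 0
  44 | 00101100100100 | 0 | 1
  45 | 01011001001001 | 0 | 1
  46 | 10110010010011 | 1 | 1
  47 | 01100100100111 | 0 | 0
  48 | 11001001001110 | 1 | 0
  49 | 10010010011100 | 1 | 1
  50 | 00100100111001 | 0 | 0
  51 | 01001001110010 | 0 | 1
  52 | 10010011100101 | 1 | 1
  53 | 00100111001011 | 0 | 1
  54 | 01001110010111 | 0 | 1
  55 | 10011100101111 | 1 | 1
  56 | 00111001011111 | 0 | 1
  57 | 01110010111111 | 0 | 1
  58 | 11100101111111 | 1 | 0
  59 | 11001011111110 | 1 | 1
  60 | 10010111111101 | 1 | 0
  61 | 00101111111010 | 0 | 1
  62 | 01011111110101 | 0 | 1
  63 | 10111111101011 | 1 | 0
  64 | 01111111010110 | 0 | 0
  65 | 11111110101100 | 1 | 0
  66 | 11111101011000 | 1 | 0
  67 | 11111010110000 | 1 | 0
  68 | 11110101100000 | 1 | 1
  69 | 11101011000001 | 1 | 0
  70 | 11010110000010 | 1 | 1
  71 | 10101100000101 | 1 | 1
  72 | 01011000001011 | 0 | 1
  73 | 10110000010111 | 1 | 0
  74 | 01100000101110 | 0 | 1
  75 | 11000001011101 | 1 | 0
  76 | 10000010111010 | 1 | 0
  77 | 00000101110100 | 0 | 0
  78 | 00001011101000 | 0 | 0
  79 | 00010111010000 | 0 | 1
  80 | 00101110100001 | 0 | 1
  81 | 01011101000011 | 0 | 1
  82 | 10111010000111 | 1 | 1
  83 | 01110100001111 | 0 | 0
  84 | 11101000011110 | 1 | 1
  85 | 11010000111101 | 1 | 0
  86 | 10100001111010 | 1 | 0
  87 | 01000011110100 | 0 | 0
  88 | 10000111101000 | 1 | 1
  89 | 00001111010001 | 0 | 0
  90 | 00011110100010 | 0 | 0
  91 | 00111101000100 | 0 | 1
  92 | 01111010001001 | 0 | 1
  93 | 11110100010011 | 1 | 1
  94 | 11101000100111 | 1 | 1
  95 | 11010001001111 | 1 | 1
  96 | 10100010011111 | 1 | 0
  97 | 01000100111110 | 0 | 0
  98 | 10001001111100 | 1 | 1
  99 | 00010011111001 | 0 | 0
 100 | 00100111110010 | 0 | 1
 101 | 01001111100101 | 0 | 0
 102 | 10011111001010 | 1 | 1
 103 | 00111110010101 | 0 | 1
 104 | 01111100101011 | 0 | 1
 105 | 11111001010111 | 1 | 0
 106 | 11110010101110 | 1 | 0
 107 | 11100101011100 | 1 | 1
 108 | 11001010111001 | 1 | 1
 109 | 10010101110011 | 1 | 1
 110 | 00101011100111 | 0 | 0
 111 | 01010111001110 | 0 | 1
 112 | 10101110011101 | 1 | 0
 113 | 01011100111010 | 0 | 1
 114 | 10111001110101 | 1 | 0
 115 | 01110011101010 | 0 | 0
 116 | 11100111010100 | 1 | 1
 117 | 11001110101001 | 1 | 0
 118 | 10011101010010 | 1 | 0
 119 | 00111010100100 | 0 | 1
 120 | 01110101001001 | 0 | 1
 121 | 11101010010011 | 1 | 1

00001101010101111010100111001110000110001011001011001001001110010111111101011000001011101000011110100010011111001010111001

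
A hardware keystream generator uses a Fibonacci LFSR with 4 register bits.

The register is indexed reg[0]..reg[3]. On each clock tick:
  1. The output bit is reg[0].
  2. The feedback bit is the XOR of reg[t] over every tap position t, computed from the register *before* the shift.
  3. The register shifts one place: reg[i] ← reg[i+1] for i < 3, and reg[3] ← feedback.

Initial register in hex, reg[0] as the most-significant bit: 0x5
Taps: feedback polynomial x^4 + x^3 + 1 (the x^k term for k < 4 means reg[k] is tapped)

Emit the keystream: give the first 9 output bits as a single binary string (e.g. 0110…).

010110010

step | reg (before) | out | fb
   0 | 0101 | 0 | 1
   1 | 1011 | 1 | 0
   2 | 0110 | 0 | 0
   3 | 1100 | 1 | 1
   4 | 1001 | 1 | 0
   5 | 0010 | 0 | 0
   6 | 0100 | 0 | 0
   7 | 1000 | 1 | 1
   8 | 0001 | 0 | 1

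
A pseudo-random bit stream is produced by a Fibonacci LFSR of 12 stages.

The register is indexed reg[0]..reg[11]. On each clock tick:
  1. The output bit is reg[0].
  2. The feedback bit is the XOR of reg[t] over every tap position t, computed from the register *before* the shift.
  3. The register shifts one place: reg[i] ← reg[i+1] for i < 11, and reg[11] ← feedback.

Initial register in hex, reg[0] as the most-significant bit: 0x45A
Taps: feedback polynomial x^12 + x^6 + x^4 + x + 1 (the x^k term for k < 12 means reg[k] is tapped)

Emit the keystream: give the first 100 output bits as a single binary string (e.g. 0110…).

0100010110101111111111110000001100011111001100011110001101001100001000011110000001000011010000100001

tick  register→output (feedback)
  0  010001011010→0 (1)
  1  100010110101→1 (1)
  2  000101101011→0 (1)
  3  001011010111→0 (1)
  4  010110101111→0 (1)
  5  101101011111→1 (1)
  6  011010111111→0 (1)
  7  110101111111→1 (1)
  8  101011111111→1 (1)
  9  010111111111→0 (1)
 10  101111111111→1 (1)
 11  011111111111→0 (1)
 12  111111111111→1 (0)
 13  111111111110→1 (0)
 14  111111111100→1 (0)
 15  111111111000→1 (0)
 16  111111110000→1 (0)
 17  111111100000→1 (0)
 18  111111000000→1 (1)
 19  111110000001→1 (1)
 20  111100000011→1 (0)
 21  111000000110→1 (0)
 22  110000001100→1 (0)
 23  100000011000→1 (1)
 24  000000110001→0 (1)
 25  000001100011→0 (1)
 26  000011000111→0 (1)
 27  000110001111→0 (1)
 28  001100011111→0 (0)
 29  011000111110→0 (0)
 30  110001111100→1 (1)
 31  100011111001→1 (1)
 32  000111110011→0 (0)
 33  001111100110→0 (0)
 34  011111001100→0 (0)
 35  111110011000→1 (1)
 36  111100110001→1 (1)
 37  111001100011→1 (1)
 38  110011000111→1 (1)
 39  100110001111→1 (0)
 40  001100011110→0 (0)
 41  011000111100→0 (0)
 42  110001111000→1 (1)
 43  100011110001→1 (1)
 44  000111100011→0 (0)
 45  001111000110→0 (1)
 46  011110001101→0 (0)
 47  111100011010→1 (0)
 48  111000110100→1 (1)
 49  110001101001→1 (1)
 50  100011010011→1 (0)
 51  000110100110→0 (0)
 52  001101001100→0 (0)
 53  011010011000→0 (0)
 54  110100110000→1 (1)
 55  101001100001→1 (0)
 56  010011000010→0 (0)
 57  100110000100→1 (0)
 58  001100001000→0 (0)
 59  011000010000→0 (1)
 60  110000100001→1 (1)
 61  100001000011→1 (1)
 62  000010000111→0 (1)
 63  000100001111→0 (0)
 64  001000011110→0 (0)
 65  010000111100→0 (0)
 66  100001111000→1 (0)
 67  000011110000→0 (0)
 68  000111100000→0 (0)
 69  001111000000→0 (1)
 70  011110000001→0 (0)
 71  111100000010→1 (0)
 72  111000000100→1 (0)
 73  110000001000→1 (0)
 74  100000010000→1 (1)
 75  000000100001→0 (1)
 76  000001000011→0 (0)
 77  000010000110→0 (1)
 78  000100001101→0 (0)
 79  001000011010→0 (0)
 80  010000110100→0 (0)
 81  100001101000→1 (0)
 82  000011010000→0 (1)
 83  000110100001→0 (0)
 84  001101000010→0 (0)
 85  011010000100→0 (0)
 86  110100001000→1 (0)
 87  101000010000→1 (1)
 88  010000100001→0 (0)
 89  100001000010→1 (1)
 90  000010000101→0 (1)
 91  000100001011→0 (0)
 92  001000010110→0 (0)
 93  010000101100→0 (0)
 94  100001011000→1 (1)
 95  000010110001→0 (0)
 96  000101100010→0 (1)
 97  001011000101→0 (1)
 98  010110001011→0 (0)
 99  101100010110→1 (1)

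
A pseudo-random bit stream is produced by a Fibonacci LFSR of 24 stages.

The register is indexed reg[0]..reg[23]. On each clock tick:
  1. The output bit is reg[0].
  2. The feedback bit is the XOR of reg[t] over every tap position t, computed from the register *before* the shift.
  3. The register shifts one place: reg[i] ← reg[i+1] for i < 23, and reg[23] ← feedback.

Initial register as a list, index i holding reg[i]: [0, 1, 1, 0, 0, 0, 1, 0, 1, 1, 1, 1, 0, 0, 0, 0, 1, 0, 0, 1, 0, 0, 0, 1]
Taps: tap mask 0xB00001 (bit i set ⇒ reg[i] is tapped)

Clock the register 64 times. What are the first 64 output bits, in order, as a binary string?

step | reg (before) | out | fb
   0 | 011000101111000010010001 | 0 | 1
   1 | 110001011110000100100011 | 1 | 0
   2 | 100010111100001001000110 | 1 | 0
   3 | 000101111000010010001100 | 0 | 0
   4 | 001011110000100100011000 | 0 | 1
   5 | 010111100001001000110001 | 0 | 1
   6 | 101111000010010001100011 | 1 | 0
   7 | 011110000100100011000110 | 0 | 1
   8 | 111100001001000110001101 | 1 | 0
   9 | 111000010010001100011010 | 1 | 0
  10 | 110000100100011000110100 | 1 | 0
  11 | 100001001000110001101000 | 1 | 0
  12 | 000010010001100011010000 | 0 | 0
  13 | 000100100011000110100000 | 0 | 0
  14 | 001001000110001101000000 | 0 | 0
  15 | 010010001100011010000000 | 0 | 0
  16 | 100100011000110100000000 | 1 | 1
  17 | 001000110001101000000001 | 0 | 1
  18 | 010001100011010000000011 | 0 | 1
  19 | 100011000110100000000111 | 1 | 1
  20 | 000110001101000000001111 | 0 | 1
  21 | 001100011010000000011111 | 0 | 1
  22 | 011000110100000000111111 | 0 | 1
  23 | 110001101000000001111111 | 1 | 0
  24 | 100011010000000011111110 | 1 | 1
  25 | 000110100000000111111101 | 0 | 1
  26 | 001101000000001111111011 | 0 | 0
  27 | 011010000000011111110110 | 0 | 1
  28 | 110100000000111111101101 | 1 | 0
  29 | 101000000001111111011010 | 1 | 0
  30 | 010000000011111110110100 | 0 | 1
  31 | 100000000111111101101001 | 1 | 1
  32 | 000000001111111011010011 | 0 | 1
  33 | 000000011111110110100111 | 0 | 0
  34 | 000000111111101101001110 | 0 | 0
  35 | 000001111111011010011100 | 0 | 0
  36 | 000011111110110100111000 | 0 | 1
  37 | 000111111101101001110001 | 0 | 1
  38 | 001111111011010011100011 | 0 | 1
  39 | 011111110110100111000111 | 0 | 0
  40 | 111111101101001110001110 | 1 | 1
  41 | 111111011010011100011101 | 1 | 0
  42 | 111110110100111000111010 | 1 | 0
  43 | 111101101001110001110100 | 1 | 0
  44 | 111011010011100011101000 | 1 | 0
  45 | 110110100111000111010000 | 1 | 1
  46 | 101101001110001110100001 | 1 | 0
  47 | 011010011100011101000010 | 0 | 0
  48 | 110100111000111010000100 | 1 | 0
  49 | 101001110001110100001000 | 1 | 0
  50 | 010011100011101000010000 | 0 | 0
  51 | 100111000111010000100000 | 1 | 1
  52 | 001110001110100001000001 | 0 | 1
  53 | 011100011101000010000011 | 0 | 1
  54 | 111000111010000100000111 | 1 | 1
  55 | 110001110100001000001111 | 1 | 0
  56 | 100011101000010000011110 | 1 | 1
  57 | 000111010000100000111101 | 0 | 1
  58 | 001110100001000001111011 | 0 | 0
  59 | 011101000010000011110110 | 0 | 1
  60 | 111010000100000111101101 | 1 | 0
  61 | 110100001000001111011010 | 1 | 0
  62 | 101000010000011110110100 | 1 | 0
  63 | 010000100000111101101000 | 0 | 1

0110001011110000100100011000110100000000111111101101001110001110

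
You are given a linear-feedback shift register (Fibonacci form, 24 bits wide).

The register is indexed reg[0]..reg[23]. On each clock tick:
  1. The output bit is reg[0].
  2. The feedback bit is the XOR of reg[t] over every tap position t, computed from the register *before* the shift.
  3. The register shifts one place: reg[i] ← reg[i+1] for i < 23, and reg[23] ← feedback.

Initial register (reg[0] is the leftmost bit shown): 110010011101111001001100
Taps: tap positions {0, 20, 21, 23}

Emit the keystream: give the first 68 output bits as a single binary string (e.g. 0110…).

k : reg_k → out_k, fb_k
0: 110010011101111001001100 → 1, fb=1
1: 100100111011110010011001 → 1, fb=1
2: 001001110111100100110011 → 0, fb=1
3: 010011101111001001100111 → 0, fb=0
4: 100111011110010011001110 → 1, fb=1
5: 001110111100100110011101 → 0, fb=1
6: 011101111001001100111011 → 0, fb=0
7: 111011110010011001110110 → 1, fb=0
8: 110111100100110011101100 → 1, fb=1
9: 101111001001100111011001 → 1, fb=1
10: 011110010011001110110011 → 0, fb=1
11: 111100100110011101100111 → 1, fb=1
12: 111001001100111011001111 → 1, fb=0
13: 110010011001110110011110 → 1, fb=1
14: 100100110011101100111101 → 1, fb=0
15: 001001100111011001111010 → 0, fb=1
16: 010011001110110011110101 → 0, fb=0
17: 100110011101100111101010 → 1, fb=0
18: 001100111011001111010100 → 0, fb=1
19: 011001110110011110101001 → 0, fb=0
20: 110011101100111101010010 → 1, fb=1
21: 100111011001111010100101 → 1, fb=1
22: 001110110011110101001011 → 0, fb=0
23: 011101100111101010010110 → 0, fb=1
24: 111011001111010100101101 → 1, fb=0
25: 110110011110101001011010 → 1, fb=0
26: 101100111101010010110100 → 1, fb=0
27: 011001111010100101101000 → 0, fb=1
28: 110011110101001011010001 → 1, fb=0
29: 100111101010010110100010 → 1, fb=1
30: 001111010100101101000101 → 0, fb=0
31: 011110101001011010001010 → 0, fb=1
32: 111101010010110100010101 → 1, fb=1
33: 111010100101101000101011 → 1, fb=1
34: 110101001011010001010111 → 1, fb=1
35: 101010010110100010101111 → 1, fb=0
36: 010100101101000101011110 → 0, fb=0
37: 101001011010001010111100 → 1, fb=1
38: 010010110100010101111001 → 0, fb=0
39: 100101101000101011110010 → 1, fb=1
40: 001011010001010111100101 → 0, fb=0
41: 010110100010101111001010 → 0, fb=1
42: 101101000101011110010101 → 1, fb=1
43: 011010001010111100101011 → 0, fb=0
44: 110100010101111001010110 → 1, fb=0
45: 101000101011110010101100 → 1, fb=1
46: 010001010111100101011001 → 0, fb=0
47: 100010101111001010110010 → 1, fb=1
48: 000101011110010101100101 → 0, fb=0
49: 001010111100101011001010 → 0, fb=1
50: 010101111001010110010101 → 0, fb=0
51: 101011110010101100101010 → 1, fb=0
52: 010111100101011001010100 → 0, fb=1
53: 101111001010110010101001 → 1, fb=1
54: 011110010101100101010011 → 0, fb=1
55: 111100101011001010100111 → 1, fb=1
56: 111001010110010101001111 → 1, fb=0
57: 110010101100101010011110 → 1, fb=1
58: 100101011001010100111101 → 1, fb=0
59: 001010110010101001111010 → 0, fb=1
60: 010101100101010011110101 → 0, fb=0
61: 101011001010100111101010 → 1, fb=0
62: 010110010101001111010100 → 0, fb=1
63: 101100101010011110101001 → 1, fb=1
64: 011001010100111101010011 → 0, fb=1
65: 110010101001111010100111 → 1, fb=1
66: 100101010011110101001111 → 1, fb=0
67: 001010100111101010011110 → 0, fb=0

11001001110111100100110011101100111101010010110100010101111001010110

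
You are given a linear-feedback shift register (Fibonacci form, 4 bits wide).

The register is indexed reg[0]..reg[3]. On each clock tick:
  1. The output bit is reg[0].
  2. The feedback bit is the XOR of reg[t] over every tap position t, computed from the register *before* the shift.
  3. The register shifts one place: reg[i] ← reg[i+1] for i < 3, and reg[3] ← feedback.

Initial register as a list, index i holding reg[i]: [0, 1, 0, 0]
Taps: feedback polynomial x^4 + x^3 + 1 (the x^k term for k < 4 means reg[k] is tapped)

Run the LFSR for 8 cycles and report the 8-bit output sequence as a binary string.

k : reg_k → out_k, fb_k
0: 0100 → 0, fb=0
1: 1000 → 1, fb=1
2: 0001 → 0, fb=1
3: 0011 → 0, fb=1
4: 0111 → 0, fb=1
5: 1111 → 1, fb=0
6: 1110 → 1, fb=1
7: 1101 → 1, fb=0

01000111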